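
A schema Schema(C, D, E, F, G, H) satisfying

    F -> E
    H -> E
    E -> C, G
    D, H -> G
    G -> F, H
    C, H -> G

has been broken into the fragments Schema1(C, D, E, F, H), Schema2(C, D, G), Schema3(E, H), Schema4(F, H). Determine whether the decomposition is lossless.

No

Chase test. Columns are C, D, E, F, G, H; row i has aⱼ where attribute j ∈ Schemai, else bᵢⱼ.
Initial tableau (one row per fragment):
  row 1: a1 a2 a3 a4 b15 a6
  row 2: a1 a2 b23 b24 a5 b26
  row 3: b31 b32 a3 b34 b35 a6
  row 4: b41 b42 b43 a4 b45 a6
Rows 1 and 4 agree on F; apply F→E and equate their E entries.
Rows 1 and 3 agree on E; apply E→C, G and equate their C, G entries.
Rows 1 and 4 agree on E; apply E→C, G and equate their C, G entries.
Rows 1 and 3 agree on G; apply G→F, H and equate their F, H entries.
No row becomes fully distinguished — the join is lossy.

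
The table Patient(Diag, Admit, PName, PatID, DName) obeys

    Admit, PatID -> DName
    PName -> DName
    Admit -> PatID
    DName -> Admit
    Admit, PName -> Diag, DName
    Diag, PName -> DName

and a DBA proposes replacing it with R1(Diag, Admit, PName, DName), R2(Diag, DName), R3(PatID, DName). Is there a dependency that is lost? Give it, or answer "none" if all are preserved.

none

Admit, PatID → DName: restricted closure across fragments reaches DName.
PName → DName lies within R1.
Admit → PatID: restricted closure across fragments reaches PatID.
DName → Admit lies within R1.
Admit, PName → Diag, DName lies within R1.
Diag, PName → DName lies within R1.
Every dependency is enforceable on the fragments, so the decomposition is dependency-preserving.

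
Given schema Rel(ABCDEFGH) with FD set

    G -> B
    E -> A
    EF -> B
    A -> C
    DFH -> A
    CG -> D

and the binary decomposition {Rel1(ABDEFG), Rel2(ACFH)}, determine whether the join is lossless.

No

Common attributes: Rel1 ∩ Rel2 = {AF}.
Closure of {AF}: A → C applies, adding C. So (AF)⁺ = {ACF}.
The closure contains neither all of Rel1 = {ABDEFG} nor all of Rel2 = {ACFH}, so the common attributes are not a superkey of either fragment. The join is lossy.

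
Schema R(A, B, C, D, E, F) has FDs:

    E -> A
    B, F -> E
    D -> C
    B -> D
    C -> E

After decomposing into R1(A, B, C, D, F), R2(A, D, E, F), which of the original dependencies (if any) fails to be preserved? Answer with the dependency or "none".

Check C → E: no single fragment contains all of {C, E}, and the restricted closure of {C} across the fragments never reaches {E}.
E → A is preserved.
B, F → E is preserved.
D → C is preserved.
B → D is preserved.

C -> E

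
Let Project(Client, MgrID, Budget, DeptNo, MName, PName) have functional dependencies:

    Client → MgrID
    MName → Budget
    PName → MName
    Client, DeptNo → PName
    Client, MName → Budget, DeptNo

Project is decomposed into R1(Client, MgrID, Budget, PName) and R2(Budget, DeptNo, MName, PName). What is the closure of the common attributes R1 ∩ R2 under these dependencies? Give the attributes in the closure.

Budget, MName, PName

R1 ∩ R2 = {Budget, PName}.
PName → MName applies, adding MName
Closure: {Budget, MName, PName}.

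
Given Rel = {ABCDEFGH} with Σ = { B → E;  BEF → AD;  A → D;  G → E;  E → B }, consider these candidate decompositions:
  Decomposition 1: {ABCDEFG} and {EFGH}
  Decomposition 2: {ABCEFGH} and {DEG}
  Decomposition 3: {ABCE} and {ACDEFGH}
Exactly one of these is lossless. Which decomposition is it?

Decomposition 1: common = {EFG}, closure = {ABDEFG} → lossy.
Decomposition 2: common = {EG}, closure = {BEG} → lossy.
Decomposition 3: common = {ACE}, closure = {ABCDE} → lossless.

Decomposition 3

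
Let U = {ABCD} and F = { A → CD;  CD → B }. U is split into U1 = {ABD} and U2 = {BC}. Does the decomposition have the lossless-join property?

Common attributes: U1 ∩ U2 = {B}.
No dependency enlarges {B}, so (B)⁺ = {B}.
The closure contains neither all of U1 = {ABD} nor all of U2 = {BC}, so the common attributes are not a superkey of either fragment. The join is lossy.

No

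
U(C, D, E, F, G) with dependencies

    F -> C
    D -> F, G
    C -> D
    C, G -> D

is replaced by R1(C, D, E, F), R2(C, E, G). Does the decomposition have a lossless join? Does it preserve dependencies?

Lossless test: (C, E)⁺ = {C, D, E, F, G}, which contains all of one fragment — lossless.
Dependency preservation: D → F, G; C, G → D are not contained in any single fragment, but the restricted closure of each left-hand side across the fragments still reaches the right-hand side; the remaining FDs each lie inside some fragment. All dependencies are preserved.

lossless and dependency-preserving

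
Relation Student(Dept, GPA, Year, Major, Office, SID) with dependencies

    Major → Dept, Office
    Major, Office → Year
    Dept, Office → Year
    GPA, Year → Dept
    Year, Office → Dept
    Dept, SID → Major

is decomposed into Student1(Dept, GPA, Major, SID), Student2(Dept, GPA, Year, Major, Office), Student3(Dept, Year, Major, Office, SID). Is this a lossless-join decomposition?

Chase test. Columns are Dept, GPA, Year, Major, Office, SID; row i has aⱼ where attribute j ∈ Studenti, else bᵢⱼ.
Initial tableau (one row per fragment):
  row 1: a1 a2 b13 a4 b15 a6
  row 2: a1 a2 a3 a4 a5 b26
  row 3: a1 b32 a3 a4 a5 a6
Rows 1 and 2 agree on Major; apply Major→Dept, Office and equate their Dept, Office entries.
Rows 1 and 2 agree on Major, Office; apply Major, Office→Year and equate their Year entries.
Row 1 is now all distinguished symbols — the join is lossless.

Yes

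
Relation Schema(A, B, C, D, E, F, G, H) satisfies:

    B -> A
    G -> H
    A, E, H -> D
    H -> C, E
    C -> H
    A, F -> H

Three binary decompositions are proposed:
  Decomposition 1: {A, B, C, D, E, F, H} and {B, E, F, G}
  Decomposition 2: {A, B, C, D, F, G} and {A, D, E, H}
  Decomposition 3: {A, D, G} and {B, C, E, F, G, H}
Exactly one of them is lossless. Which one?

Decomposition 1: common = {B, E, F}, closure = {A, B, C, D, E, F, H} → lossless.
Decomposition 2: common = {A, D}, closure = {A, D} → lossy.
Decomposition 3: common = {G}, closure = {C, E, G, H} → lossy.

Decomposition 1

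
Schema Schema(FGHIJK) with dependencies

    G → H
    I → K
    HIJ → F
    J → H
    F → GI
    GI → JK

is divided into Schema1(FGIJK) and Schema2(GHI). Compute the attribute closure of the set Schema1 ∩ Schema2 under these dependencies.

Schema1 ∩ Schema2 = {GI}.
G → H applies, adding H
I → K applies, adding K
GI → JK applies, adding J
HIJ → F applies, adding F
Closure: {FGHIJK}.

FGHIJK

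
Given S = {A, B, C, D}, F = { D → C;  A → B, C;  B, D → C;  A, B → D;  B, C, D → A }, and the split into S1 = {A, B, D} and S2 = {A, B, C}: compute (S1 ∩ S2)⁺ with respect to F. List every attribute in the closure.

S1 ∩ S2 = {A, B}.
A → B, C applies, adding C
A, B → D applies, adding D
Closure: {A, B, C, D}.

A, B, C, D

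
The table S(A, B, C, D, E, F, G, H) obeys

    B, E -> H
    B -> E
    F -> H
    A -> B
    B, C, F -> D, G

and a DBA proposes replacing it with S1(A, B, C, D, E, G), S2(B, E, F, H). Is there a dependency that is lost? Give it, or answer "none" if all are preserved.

B, C, F -> D, G

Check B, C, F → D, G: no single fragment contains all of {B, C, D, F, G}, and the restricted closure of {B, C, F} across the fragments never reaches {D, G}.
B, E → H is preserved.
B → E is preserved.
F → H is preserved.
A → B is preserved.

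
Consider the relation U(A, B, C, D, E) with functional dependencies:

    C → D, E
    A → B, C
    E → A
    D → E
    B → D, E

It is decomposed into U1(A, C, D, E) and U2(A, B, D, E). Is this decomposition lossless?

Common attributes: U1 ∩ U2 = {A, D, E}.
Closure of {A, D, E}: A → B, C applies, adding B, C. So (A, D, E)⁺ = {A, B, C, D, E}.
This closure contains every attribute of U1, so U1 ∩ U2 → U1. The join is lossless.

Yes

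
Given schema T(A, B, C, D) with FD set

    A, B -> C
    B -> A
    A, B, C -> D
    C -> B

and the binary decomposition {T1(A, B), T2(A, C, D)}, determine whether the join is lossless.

Common attributes: T1 ∩ T2 = {A}.
No dependency enlarges {A}, so (A)⁺ = {A}.
The closure contains neither all of T1 = {A, B} nor all of T2 = {A, C, D}, so the common attributes are not a superkey of either fragment. The join is lossy.

No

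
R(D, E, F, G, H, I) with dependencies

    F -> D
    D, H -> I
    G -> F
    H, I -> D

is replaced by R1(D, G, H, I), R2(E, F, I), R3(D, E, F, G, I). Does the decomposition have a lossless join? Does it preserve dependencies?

lossy but dependency-preserving

Lossless test (chase): Rows 2 and 3 agree on F; apply F→D and equate their D entries. Rows 1 and 3 agree on G; apply G→F and equate their F entries. No row becomes fully distinguished — the join is lossy.
Dependency preservation: every FD's attributes lie within a single fragment, so each can be enforced locally — preserved.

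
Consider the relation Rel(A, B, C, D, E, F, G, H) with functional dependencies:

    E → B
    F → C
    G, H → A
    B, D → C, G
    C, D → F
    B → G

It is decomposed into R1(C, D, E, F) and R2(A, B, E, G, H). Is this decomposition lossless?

No

Common attributes: R1 ∩ R2 = {E}.
Closure of {E}: E → B applies, adding B; B → G applies, adding G. So (E)⁺ = {B, E, G}.
The closure contains neither all of R1 = {C, D, E, F} nor all of R2 = {A, B, E, G, H}, so the common attributes are not a superkey of either fragment. The join is lossy.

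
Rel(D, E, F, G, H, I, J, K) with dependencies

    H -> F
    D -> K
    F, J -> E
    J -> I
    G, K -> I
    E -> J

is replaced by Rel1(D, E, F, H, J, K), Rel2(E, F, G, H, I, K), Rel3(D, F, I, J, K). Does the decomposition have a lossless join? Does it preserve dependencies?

Lossless test (chase): Rows 1 and 3 agree on F, J; apply F, J→E and equate their E entries. Rows 1 and 3 agree on J; apply J→I and equate their I entries. Rows 1 and 2 agree on E; apply E→J and equate their J entries. No row becomes fully distinguished — the join is lossy.
Dependency preservation: every FD's attributes lie within a single fragment, so each can be enforced locally — preserved.

lossy but dependency-preserving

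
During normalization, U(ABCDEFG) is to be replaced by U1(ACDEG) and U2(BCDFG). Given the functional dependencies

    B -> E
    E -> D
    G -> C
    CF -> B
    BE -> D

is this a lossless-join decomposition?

No

Common attributes: U1 ∩ U2 = {CDG}.
No dependency enlarges {CDG}, so (CDG)⁺ = {CDG}.
The closure contains neither all of U1 = {ACDEG} nor all of U2 = {BCDFG}, so the common attributes are not a superkey of either fragment. The join is lossy.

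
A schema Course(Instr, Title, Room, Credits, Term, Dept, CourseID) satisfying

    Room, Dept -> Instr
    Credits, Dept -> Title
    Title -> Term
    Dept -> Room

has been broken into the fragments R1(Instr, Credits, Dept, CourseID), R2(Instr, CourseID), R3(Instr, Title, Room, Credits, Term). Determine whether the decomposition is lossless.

No

Chase test. Columns are Instr, Title, Room, Credits, Term, Dept, CourseID; row i has aⱼ where attribute j ∈ Ri, else bᵢⱼ.
Initial tableau (one row per fragment):
  row 1: a1 b12 b13 a4 b15 a6 a7
  row 2: a1 b22 b23 b24 b25 b26 a7
  row 3: a1 a2 a3 a4 a5 b36 b37
No row becomes fully distinguished — the join is lossy.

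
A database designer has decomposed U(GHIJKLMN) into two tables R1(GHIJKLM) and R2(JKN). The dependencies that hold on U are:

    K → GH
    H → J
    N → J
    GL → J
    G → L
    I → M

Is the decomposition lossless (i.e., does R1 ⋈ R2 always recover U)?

Common attributes: R1 ∩ R2 = {JK}.
Closure of {JK}: K → GH applies, adding GH; G → L applies, adding L. So (JK)⁺ = {GHJKL}.
The closure contains neither all of R1 = {GHIJKLM} nor all of R2 = {JKN}, so the common attributes are not a superkey of either fragment. The join is lossy.

No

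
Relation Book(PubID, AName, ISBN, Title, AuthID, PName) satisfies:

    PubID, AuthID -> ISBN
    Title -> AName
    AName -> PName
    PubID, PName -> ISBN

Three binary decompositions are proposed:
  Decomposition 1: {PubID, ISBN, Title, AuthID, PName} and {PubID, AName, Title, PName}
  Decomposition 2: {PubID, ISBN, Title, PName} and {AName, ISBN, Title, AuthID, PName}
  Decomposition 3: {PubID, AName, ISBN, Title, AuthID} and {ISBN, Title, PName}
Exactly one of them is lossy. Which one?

Decomposition 2

Decomposition 1: common = {PubID, Title, PName}, closure = {PubID, AName, ISBN, Title, PName} → lossless.
Decomposition 2: common = {ISBN, Title, PName}, closure = {AName, ISBN, Title, PName} → lossy.
Decomposition 3: common = {ISBN, Title}, closure = {AName, ISBN, Title, PName} → lossless.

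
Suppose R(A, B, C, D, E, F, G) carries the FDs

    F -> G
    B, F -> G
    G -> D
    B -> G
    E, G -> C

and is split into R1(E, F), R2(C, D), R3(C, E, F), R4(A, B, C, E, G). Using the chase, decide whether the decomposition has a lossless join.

Chase test. Columns are A, B, C, D, E, F, G; row i has aⱼ where attribute j ∈ Ri, else bᵢⱼ.
Initial tableau (one row per fragment):
  row 1: b11 b12 b13 b14 a5 a6 b17
  row 2: b21 b22 a3 a4 b25 b26 b27
  row 3: b31 b32 a3 b34 a5 a6 b37
  row 4: a1 a2 a3 b44 a5 b46 a7
Rows 1 and 3 agree on F; apply F→G and equate their G entries.
Rows 1 and 3 agree on G; apply G→D and equate their D entries.
Rows 1 and 3 agree on E, G; apply E, G→C and equate their C entries.
No row becomes fully distinguished — the join is lossy.

No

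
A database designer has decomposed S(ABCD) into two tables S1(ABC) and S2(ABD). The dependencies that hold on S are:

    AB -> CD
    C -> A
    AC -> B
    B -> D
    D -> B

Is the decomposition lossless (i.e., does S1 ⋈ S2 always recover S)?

Yes

Common attributes: S1 ∩ S2 = {AB}.
Closure of {AB}: AB → CD applies, adding CD. So (AB)⁺ = {ABCD}.
This closure contains every attribute of S1, so S1 ∩ S2 → S1. The join is lossless.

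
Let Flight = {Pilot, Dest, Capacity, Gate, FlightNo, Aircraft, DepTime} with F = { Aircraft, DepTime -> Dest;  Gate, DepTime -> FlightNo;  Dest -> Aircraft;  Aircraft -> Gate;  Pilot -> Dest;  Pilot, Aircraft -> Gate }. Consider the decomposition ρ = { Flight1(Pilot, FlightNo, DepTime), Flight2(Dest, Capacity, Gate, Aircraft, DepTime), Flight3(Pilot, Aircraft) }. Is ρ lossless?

Chase test. Columns are Pilot, Dest, Capacity, Gate, FlightNo, Aircraft, DepTime; row i has aⱼ where attribute j ∈ Flighti, else bᵢⱼ.
Initial tableau (one row per fragment):
  row 1: a1 b12 b13 b14 a5 b16 a7
  row 2: b21 a2 a3 a4 b25 a6 a7
  row 3: a1 b32 b33 b34 b35 a6 b37
Rows 2 and 3 agree on Aircraft; apply Aircraft→Gate and equate their Gate entries.
Rows 1 and 3 agree on Pilot; apply Pilot→Dest and equate their Dest entries.
Rows 1 and 3 agree on Dest; apply Dest→Aircraft and equate their Aircraft entries.
Rows 1 and 2 agree on Aircraft; apply Aircraft→Gate and equate their Gate entries.
Rows 1 and 2 agree on Aircraft, DepTime; apply Aircraft, DepTime→Dest and equate their Dest entries.
Rows 1 and 2 agree on Gate, DepTime; apply Gate, DepTime→FlightNo and equate their FlightNo entries.
No row becomes fully distinguished — the join is lossy.

No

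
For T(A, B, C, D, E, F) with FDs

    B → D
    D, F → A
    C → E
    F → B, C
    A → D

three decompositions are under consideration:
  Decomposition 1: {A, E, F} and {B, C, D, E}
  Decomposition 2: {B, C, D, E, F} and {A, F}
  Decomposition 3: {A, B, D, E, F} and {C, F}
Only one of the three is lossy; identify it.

Decomposition 1

Decomposition 1: common = {E}, closure = {E} → lossy.
Decomposition 2: common = {F}, closure = {A, B, C, D, E, F} → lossless.
Decomposition 3: common = {F}, closure = {A, B, C, D, E, F} → lossless.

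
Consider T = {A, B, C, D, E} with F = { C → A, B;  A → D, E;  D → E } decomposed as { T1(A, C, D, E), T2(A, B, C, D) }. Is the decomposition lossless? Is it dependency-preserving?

lossless and dependency-preserving

Lossless test: (A, C, D)⁺ = {A, B, C, D, E}, which contains all of one fragment — lossless.
Dependency preservation: every FD's attributes lie within a single fragment, so each can be enforced locally — preserved.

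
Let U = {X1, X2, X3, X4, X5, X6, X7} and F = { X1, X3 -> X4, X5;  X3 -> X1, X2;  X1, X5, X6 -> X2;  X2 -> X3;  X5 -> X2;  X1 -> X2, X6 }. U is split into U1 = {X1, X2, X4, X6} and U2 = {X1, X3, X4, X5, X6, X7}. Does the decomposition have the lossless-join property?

Common attributes: U1 ∩ U2 = {X1, X4, X6}.
Closure of {X1, X4, X6}: X1 → X2, X6 applies, adding X2; X2 → X3 applies, adding X3; X1, X3 → X4, X5 applies, adding X5. So (X1, X4, X6)⁺ = {X1, X2, X3, X4, X5, X6}.
This closure contains every attribute of U1, so U1 ∩ U2 → U1. The join is lossless.

Yes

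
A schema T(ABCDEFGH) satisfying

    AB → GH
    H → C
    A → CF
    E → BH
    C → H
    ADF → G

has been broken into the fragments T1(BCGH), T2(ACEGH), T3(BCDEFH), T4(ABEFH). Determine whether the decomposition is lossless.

Chase test. Columns are ABCDEFGH; row i has aⱼ where attribute j ∈ Ti, else bᵢⱼ.
Initial tableau (one row per fragment):
  row 1: b11 a2 a3 b14 b15 b16 a7 a8
  row 2: a1 b22 a3 b24 a5 b26 a7 a8
  row 3: b31 a2 a3 a4 a5 a6 b37 a8
  row 4: a1 a2 b43 b44 a5 a6 b47 a8
Rows 1 and 4 agree on H; apply H→C and equate their C entries.
Rows 2 and 4 agree on A; apply A→CF and equate their CF entries.
Rows 2 and 3 agree on E; apply E→BH and equate their BH entries.
Rows 2 and 4 agree on AB; apply AB→GH and equate their GH entries.
No row becomes fully distinguished — the join is lossy.

No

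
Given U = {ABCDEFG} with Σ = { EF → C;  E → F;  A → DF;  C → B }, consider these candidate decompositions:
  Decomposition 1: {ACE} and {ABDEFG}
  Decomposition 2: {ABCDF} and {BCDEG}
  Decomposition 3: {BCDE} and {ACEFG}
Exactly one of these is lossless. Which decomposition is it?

Decomposition 1

Decomposition 1: common = {AE}, closure = {ABCDEF} → lossless.
Decomposition 2: common = {BCD}, closure = {BCD} → lossy.
Decomposition 3: common = {CE}, closure = {BCEF} → lossy.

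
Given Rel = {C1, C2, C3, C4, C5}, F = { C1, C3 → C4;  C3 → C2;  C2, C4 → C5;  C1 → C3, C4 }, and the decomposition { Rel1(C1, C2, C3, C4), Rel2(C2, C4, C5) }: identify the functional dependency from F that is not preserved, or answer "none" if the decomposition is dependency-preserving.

none

C1, C3 → C4 lies within Rel1.
C3 → C2 lies within Rel1.
C2, C4 → C5 lies within Rel2.
C1 → C3, C4 lies within Rel1.
Every dependency is enforceable on the fragments, so the decomposition is dependency-preserving.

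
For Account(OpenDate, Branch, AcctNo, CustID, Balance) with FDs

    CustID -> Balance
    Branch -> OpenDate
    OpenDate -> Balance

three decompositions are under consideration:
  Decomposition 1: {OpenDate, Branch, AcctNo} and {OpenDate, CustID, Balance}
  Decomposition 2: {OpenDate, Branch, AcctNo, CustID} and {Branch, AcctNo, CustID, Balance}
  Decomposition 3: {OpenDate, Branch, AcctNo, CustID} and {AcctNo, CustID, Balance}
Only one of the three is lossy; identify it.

Decomposition 1: common = {OpenDate}, closure = {OpenDate, Balance} → lossy.
Decomposition 2: common = {Branch, AcctNo, CustID}, closure = {OpenDate, Branch, AcctNo, CustID, Balance} → lossless.
Decomposition 3: common = {AcctNo, CustID}, closure = {AcctNo, CustID, Balance} → lossless.

Decomposition 1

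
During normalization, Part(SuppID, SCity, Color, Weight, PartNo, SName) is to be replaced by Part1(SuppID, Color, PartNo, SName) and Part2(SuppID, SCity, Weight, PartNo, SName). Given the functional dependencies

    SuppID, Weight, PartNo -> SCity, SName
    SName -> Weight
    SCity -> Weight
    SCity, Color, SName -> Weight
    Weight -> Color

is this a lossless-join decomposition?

Common attributes: Part1 ∩ Part2 = {SuppID, PartNo, SName}.
Closure of {SuppID, PartNo, SName}: SName → Weight applies, adding Weight; Weight → Color applies, adding Color; SuppID, Weight, PartNo → SCity, SName applies, adding SCity. So (SuppID, PartNo, SName)⁺ = {SuppID, SCity, Color, Weight, PartNo, SName}.
This closure contains every attribute of Part1, so Part1 ∩ Part2 → Part1. The join is lossless.

Yes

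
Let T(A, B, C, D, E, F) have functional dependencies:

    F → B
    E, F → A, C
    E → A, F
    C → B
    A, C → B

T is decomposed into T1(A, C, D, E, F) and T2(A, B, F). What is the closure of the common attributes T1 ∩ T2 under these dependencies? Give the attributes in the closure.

A, B, F

T1 ∩ T2 = {A, F}.
F → B applies, adding B
Closure: {A, B, F}.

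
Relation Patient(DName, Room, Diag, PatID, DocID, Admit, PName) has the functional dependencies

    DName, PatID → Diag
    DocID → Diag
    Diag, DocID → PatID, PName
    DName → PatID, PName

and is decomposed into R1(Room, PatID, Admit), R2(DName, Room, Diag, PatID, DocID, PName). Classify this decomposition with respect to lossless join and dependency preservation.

lossy but dependency-preserving

Lossless test: (Room, PatID)⁺ = {Room, PatID}, which is a superkey of neither fragment — lossy.
Dependency preservation: every FD's attributes lie within a single fragment, so each can be enforced locally — preserved.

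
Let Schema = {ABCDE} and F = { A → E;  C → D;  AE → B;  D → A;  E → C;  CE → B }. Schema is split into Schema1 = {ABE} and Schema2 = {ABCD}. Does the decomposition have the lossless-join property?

Yes

Common attributes: Schema1 ∩ Schema2 = {AB}.
Closure of {AB}: A → E applies, adding E; E → C applies, adding C; C → D applies, adding D. So (AB)⁺ = {ABCDE}.
This closure contains every attribute of Schema1, so Schema1 ∩ Schema2 → Schema1. The join is lossless.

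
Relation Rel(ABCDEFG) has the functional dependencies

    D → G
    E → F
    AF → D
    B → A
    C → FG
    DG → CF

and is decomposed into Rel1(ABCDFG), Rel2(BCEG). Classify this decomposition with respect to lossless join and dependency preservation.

lossless but not dependency-preserving

Lossless test: (BCG)⁺ = {ABCDFG}, which contains all of one fragment — lossless.
Dependency preservation: the restricted closure of {E} across the fragments never reaches {F}, so E → F cannot be enforced without a join — not preserved.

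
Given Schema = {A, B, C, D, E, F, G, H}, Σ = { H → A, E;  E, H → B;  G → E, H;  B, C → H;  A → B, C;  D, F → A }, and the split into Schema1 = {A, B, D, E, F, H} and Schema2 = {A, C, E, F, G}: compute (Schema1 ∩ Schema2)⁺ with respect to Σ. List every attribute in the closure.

Schema1 ∩ Schema2 = {A, E, F}.
A → B, C applies, adding B, C
B, C → H applies, adding H
Closure: {A, B, C, E, F, H}.

A, B, C, E, F, H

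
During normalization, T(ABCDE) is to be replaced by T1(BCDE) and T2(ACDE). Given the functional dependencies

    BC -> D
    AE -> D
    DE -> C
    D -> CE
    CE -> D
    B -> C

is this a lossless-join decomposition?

Common attributes: T1 ∩ T2 = {CDE}.
No dependency enlarges {CDE}, so (CDE)⁺ = {CDE}.
The closure contains neither all of T1 = {BCDE} nor all of T2 = {ACDE}, so the common attributes are not a superkey of either fragment. The join is lossy.

No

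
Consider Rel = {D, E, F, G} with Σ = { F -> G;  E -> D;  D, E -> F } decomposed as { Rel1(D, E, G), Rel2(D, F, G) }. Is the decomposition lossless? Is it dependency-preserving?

Lossless test: (D, G)⁺ = {D, G}, which is a superkey of neither fragment — lossy.
Dependency preservation: the restricted closure of {D, E} across the fragments never reaches {F}, so D, E → F cannot be enforced without a join — not preserved.

lossy and not dependency-preserving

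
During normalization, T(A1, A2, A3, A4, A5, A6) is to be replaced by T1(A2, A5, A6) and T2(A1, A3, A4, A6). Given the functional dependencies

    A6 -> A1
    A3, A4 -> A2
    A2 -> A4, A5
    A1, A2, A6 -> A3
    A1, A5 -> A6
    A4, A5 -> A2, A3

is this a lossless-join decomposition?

Common attributes: T1 ∩ T2 = {A6}.
Closure of {A6}: A6 → A1 applies, adding A1. So (A6)⁺ = {A1, A6}.
The closure contains neither all of T1 = {A2, A5, A6} nor all of T2 = {A1, A3, A4, A6}, so the common attributes are not a superkey of either fragment. The join is lossy.

No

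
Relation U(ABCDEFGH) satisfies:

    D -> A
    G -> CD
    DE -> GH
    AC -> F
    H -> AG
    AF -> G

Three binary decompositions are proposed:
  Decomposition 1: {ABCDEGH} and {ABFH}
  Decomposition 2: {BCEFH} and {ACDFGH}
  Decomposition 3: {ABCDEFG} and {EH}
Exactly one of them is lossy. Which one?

Decomposition 3

Decomposition 1: common = {ABH}, closure = {ABCDFGH} → lossless.
Decomposition 2: common = {CFH}, closure = {ACDFGH} → lossless.
Decomposition 3: common = {E}, closure = {E} → lossy.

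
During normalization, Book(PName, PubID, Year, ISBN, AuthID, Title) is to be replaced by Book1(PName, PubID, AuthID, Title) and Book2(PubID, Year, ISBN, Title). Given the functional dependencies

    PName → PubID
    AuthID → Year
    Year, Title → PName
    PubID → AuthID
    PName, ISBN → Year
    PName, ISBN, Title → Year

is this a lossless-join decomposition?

Yes

Common attributes: Book1 ∩ Book2 = {PubID, Title}.
Closure of {PubID, Title}: PubID → AuthID applies, adding AuthID; AuthID → Year applies, adding Year; Year, Title → PName applies, adding PName. So (PubID, Title)⁺ = {PName, PubID, Year, AuthID, Title}.
This closure contains every attribute of Book1, so Book1 ∩ Book2 → Book1. The join is lossless.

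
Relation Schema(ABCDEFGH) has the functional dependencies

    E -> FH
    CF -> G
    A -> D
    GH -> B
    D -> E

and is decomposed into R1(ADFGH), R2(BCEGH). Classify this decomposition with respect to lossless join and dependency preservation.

lossy and not dependency-preserving

Lossless test: (GH)⁺ = {BGH}, which is a superkey of neither fragment — lossy.
Dependency preservation: the restricted closure of {E} across the fragments never reaches {FH}, so E → FH cannot be enforced without a join — not preserved.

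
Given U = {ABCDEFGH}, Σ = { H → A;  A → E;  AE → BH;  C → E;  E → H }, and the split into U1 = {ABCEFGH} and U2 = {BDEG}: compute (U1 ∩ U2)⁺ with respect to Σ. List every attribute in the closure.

U1 ∩ U2 = {BEG}.
E → H applies, adding H
H → A applies, adding A
Closure: {ABEGH}.

ABEGH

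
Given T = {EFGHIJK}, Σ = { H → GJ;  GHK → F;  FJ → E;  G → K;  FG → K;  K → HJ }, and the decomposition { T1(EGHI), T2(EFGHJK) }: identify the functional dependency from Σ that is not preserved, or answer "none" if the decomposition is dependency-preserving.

H → GJ lies within T2.
GHK → F lies within T2.
FJ → E lies within T2.
G → K lies within T2.
FG → K lies within T2.
K → HJ lies within T2.
Every dependency is enforceable on the fragments, so the decomposition is dependency-preserving.

none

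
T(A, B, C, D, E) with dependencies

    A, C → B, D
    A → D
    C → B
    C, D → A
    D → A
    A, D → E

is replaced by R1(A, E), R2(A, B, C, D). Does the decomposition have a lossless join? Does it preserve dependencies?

Lossless test: (A)⁺ = {A, D, E}, which contains all of one fragment — lossless.
Dependency preservation: A, D → E is not contained in any single fragment, but the restricted closure of its left-hand side across the fragments still reaches the right-hand side; the remaining FDs each lie inside some fragment. All dependencies are preserved.

lossless and dependency-preserving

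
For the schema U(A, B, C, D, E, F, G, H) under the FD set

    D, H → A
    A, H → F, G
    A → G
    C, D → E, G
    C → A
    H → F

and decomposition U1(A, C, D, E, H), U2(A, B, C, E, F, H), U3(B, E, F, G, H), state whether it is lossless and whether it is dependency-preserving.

lossy and not dependency-preserving

Lossless test (chase): Rows 1 and 2 agree on A, H; apply A, H→F, G and equate their F, G entries. No row becomes fully distinguished — the join is lossy.
Dependency preservation: the restricted closure of {A, H} across the fragments never reaches {F, G}, so A, H → F, G cannot be enforced without a join — not preserved.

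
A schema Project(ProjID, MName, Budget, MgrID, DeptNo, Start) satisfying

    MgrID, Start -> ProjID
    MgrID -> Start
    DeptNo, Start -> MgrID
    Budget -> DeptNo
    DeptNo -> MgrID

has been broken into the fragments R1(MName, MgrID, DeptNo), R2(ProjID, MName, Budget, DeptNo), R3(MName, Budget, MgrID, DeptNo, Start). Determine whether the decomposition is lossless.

Chase test. Columns are ProjID, MName, Budget, MgrID, DeptNo, Start; row i has aⱼ where attribute j ∈ Ri, else bᵢⱼ.
Initial tableau (one row per fragment):
  row 1: b11 a2 b13 a4 a5 b16
  row 2: a1 a2 a3 b24 a5 b26
  row 3: b31 a2 a3 a4 a5 a6
Rows 1 and 3 agree on MgrID; apply MgrID→Start and equate their Start entries.
Rows 1 and 2 agree on DeptNo; apply DeptNo→MgrID and equate their MgrID entries.
Rows 1 and 3 agree on MgrID, Start; apply MgrID, Start→ProjID and equate their ProjID entries.
Rows 1 and 2 agree on MgrID; apply MgrID→Start and equate their Start entries.
Rows 1 and 2 agree on MgrID, Start; apply MgrID, Start→ProjID and equate their ProjID entries.
Row 2 is now all distinguished symbols — the join is lossless.

Yes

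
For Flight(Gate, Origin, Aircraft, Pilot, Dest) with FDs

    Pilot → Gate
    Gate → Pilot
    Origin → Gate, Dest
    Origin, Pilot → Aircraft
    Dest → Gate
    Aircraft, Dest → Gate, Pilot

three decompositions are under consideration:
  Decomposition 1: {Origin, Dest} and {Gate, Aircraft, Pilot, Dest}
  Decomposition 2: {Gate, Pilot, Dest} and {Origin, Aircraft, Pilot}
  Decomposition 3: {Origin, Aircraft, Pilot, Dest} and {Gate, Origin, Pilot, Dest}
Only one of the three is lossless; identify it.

Decomposition 1: common = {Dest}, closure = {Gate, Pilot, Dest} → lossy.
Decomposition 2: common = {Pilot}, closure = {Gate, Pilot} → lossy.
Decomposition 3: common = {Origin, Pilot, Dest}, closure = {Gate, Origin, Aircraft, Pilot, Dest} → lossless.

Decomposition 3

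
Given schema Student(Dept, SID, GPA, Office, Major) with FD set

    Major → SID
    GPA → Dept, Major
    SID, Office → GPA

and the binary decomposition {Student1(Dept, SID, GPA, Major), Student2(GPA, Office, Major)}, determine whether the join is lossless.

Common attributes: Student1 ∩ Student2 = {GPA, Major}.
Closure of {GPA, Major}: Major → SID applies, adding SID; GPA → Dept, Major applies, adding Dept. So (GPA, Major)⁺ = {Dept, SID, GPA, Major}.
This closure contains every attribute of Student1, so Student1 ∩ Student2 → Student1. The join is lossless.

Yes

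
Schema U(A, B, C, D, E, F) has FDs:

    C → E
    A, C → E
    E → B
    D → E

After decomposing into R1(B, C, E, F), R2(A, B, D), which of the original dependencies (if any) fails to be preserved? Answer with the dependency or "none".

Check D → E: no single fragment contains all of {D, E}, and the restricted closure of {D} across the fragments never reaches {E}.
C → E is preserved.
A, C → E is preserved.
E → B is preserved.

D → E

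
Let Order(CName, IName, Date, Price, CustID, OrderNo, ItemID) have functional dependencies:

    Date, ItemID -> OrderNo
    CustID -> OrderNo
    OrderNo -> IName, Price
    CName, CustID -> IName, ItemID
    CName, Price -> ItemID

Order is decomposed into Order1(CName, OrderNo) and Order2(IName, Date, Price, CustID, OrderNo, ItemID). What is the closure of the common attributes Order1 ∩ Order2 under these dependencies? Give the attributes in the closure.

Order1 ∩ Order2 = {OrderNo}.
OrderNo → IName, Price applies, adding IName, Price
Closure: {IName, Price, OrderNo}.

IName, Price, OrderNo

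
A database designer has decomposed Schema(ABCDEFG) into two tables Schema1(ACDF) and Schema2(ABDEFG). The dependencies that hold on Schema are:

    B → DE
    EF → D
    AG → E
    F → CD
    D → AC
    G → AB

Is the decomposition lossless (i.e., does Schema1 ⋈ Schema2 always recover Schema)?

Common attributes: Schema1 ∩ Schema2 = {ADF}.
Closure of {ADF}: F → CD applies, adding C. So (ADF)⁺ = {ACDF}.
This closure contains every attribute of Schema1, so Schema1 ∩ Schema2 → Schema1. The join is lossless.

Yes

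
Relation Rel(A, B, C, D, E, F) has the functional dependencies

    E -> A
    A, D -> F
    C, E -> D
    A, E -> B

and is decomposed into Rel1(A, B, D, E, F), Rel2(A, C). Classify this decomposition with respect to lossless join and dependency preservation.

Lossless test: (A)⁺ = {A}, which is a superkey of neither fragment — lossy.
Dependency preservation: the restricted closure of {C, E} across the fragments never reaches {D}, so C, E → D cannot be enforced without a join — not preserved.

lossy and not dependency-preserving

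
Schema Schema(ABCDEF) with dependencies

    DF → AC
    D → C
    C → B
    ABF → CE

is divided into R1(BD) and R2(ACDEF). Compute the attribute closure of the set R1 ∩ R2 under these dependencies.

BCD

R1 ∩ R2 = {D}.
D → C applies, adding C
C → B applies, adding B
Closure: {BCD}.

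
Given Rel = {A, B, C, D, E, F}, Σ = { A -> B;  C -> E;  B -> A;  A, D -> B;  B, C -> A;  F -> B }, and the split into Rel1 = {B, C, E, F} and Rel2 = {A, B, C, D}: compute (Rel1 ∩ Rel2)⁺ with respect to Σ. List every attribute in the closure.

A, B, C, E

Rel1 ∩ Rel2 = {B, C}.
C → E applies, adding E
B → A applies, adding A
Closure: {A, B, C, E}.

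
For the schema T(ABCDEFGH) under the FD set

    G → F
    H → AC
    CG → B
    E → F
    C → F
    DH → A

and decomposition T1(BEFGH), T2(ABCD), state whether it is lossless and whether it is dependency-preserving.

Lossless test: (B)⁺ = {B}, which is a superkey of neither fragment — lossy.
Dependency preservation: the restricted closure of {H} across the fragments never reaches {AC}, so H → AC cannot be enforced without a join — not preserved.

lossy and not dependency-preserving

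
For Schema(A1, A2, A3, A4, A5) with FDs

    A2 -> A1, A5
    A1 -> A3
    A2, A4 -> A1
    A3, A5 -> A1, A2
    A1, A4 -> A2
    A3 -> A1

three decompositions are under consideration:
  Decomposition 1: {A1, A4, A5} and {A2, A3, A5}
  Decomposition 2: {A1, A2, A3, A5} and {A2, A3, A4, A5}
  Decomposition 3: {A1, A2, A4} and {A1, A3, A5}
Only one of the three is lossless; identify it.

Decomposition 1: common = {A5}, closure = {A5} → lossy.
Decomposition 2: common = {A2, A3, A5}, closure = {A1, A2, A3, A5} → lossless.
Decomposition 3: common = {A1}, closure = {A1, A3} → lossy.

Decomposition 2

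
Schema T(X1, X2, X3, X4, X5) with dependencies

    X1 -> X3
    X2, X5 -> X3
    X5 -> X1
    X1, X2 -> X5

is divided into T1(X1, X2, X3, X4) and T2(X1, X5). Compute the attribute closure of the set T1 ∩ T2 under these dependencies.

T1 ∩ T2 = {X1}.
X1 → X3 applies, adding X3
Closure: {X1, X3}.

X1, X3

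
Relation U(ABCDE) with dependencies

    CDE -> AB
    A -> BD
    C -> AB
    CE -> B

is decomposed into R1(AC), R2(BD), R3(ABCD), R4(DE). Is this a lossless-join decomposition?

No

Chase test. Columns are ABCDE; row i has aⱼ where attribute j ∈ Ri, else bᵢⱼ.
Initial tableau (one row per fragment):
  row 1: a1 b12 a3 b14 b15
  row 2: b21 a2 b23 a4 b25
  row 3: a1 a2 a3 a4 b35
  row 4: b41 b42 b43 a4 a5
Rows 1 and 3 agree on A; apply A→BD and equate their BD entries.
No row becomes fully distinguished — the join is lossy.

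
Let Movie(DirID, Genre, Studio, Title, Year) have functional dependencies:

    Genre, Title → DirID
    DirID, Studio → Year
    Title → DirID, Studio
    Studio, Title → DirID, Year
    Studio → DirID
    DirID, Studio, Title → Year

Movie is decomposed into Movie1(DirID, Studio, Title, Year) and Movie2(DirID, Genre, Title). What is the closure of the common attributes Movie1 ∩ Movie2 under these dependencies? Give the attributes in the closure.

Movie1 ∩ Movie2 = {DirID, Title}.
Title → DirID, Studio applies, adding Studio
Studio, Title → DirID, Year applies, adding Year
Closure: {DirID, Studio, Title, Year}.

DirID, Studio, Title, Year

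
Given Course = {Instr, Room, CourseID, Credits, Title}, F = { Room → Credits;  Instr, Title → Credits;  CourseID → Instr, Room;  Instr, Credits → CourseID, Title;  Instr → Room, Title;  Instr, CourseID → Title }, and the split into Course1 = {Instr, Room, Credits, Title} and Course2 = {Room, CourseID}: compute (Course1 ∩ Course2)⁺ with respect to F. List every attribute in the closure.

Room, Credits

Course1 ∩ Course2 = {Room}.
Room → Credits applies, adding Credits
Closure: {Room, Credits}.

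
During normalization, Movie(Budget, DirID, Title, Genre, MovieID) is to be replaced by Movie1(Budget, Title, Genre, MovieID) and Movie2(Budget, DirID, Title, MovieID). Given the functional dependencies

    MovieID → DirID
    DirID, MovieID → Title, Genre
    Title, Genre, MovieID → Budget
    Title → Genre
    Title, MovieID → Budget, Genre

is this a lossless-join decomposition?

Common attributes: Movie1 ∩ Movie2 = {Budget, Title, MovieID}.
Closure of {Budget, Title, MovieID}: MovieID → DirID applies, adding DirID; DirID, MovieID → Title, Genre applies, adding Genre. So (Budget, Title, MovieID)⁺ = {Budget, DirID, Title, Genre, MovieID}.
This closure contains every attribute of Movie1, so Movie1 ∩ Movie2 → Movie1. The join is lossless.

Yes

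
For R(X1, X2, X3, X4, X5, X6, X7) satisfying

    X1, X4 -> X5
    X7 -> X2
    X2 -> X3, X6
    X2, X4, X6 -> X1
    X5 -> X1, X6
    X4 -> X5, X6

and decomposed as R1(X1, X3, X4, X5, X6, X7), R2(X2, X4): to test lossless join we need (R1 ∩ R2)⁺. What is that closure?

R1 ∩ R2 = {X4}.
X4 → X5, X6 applies, adding X5, X6
X5 → X1, X6 applies, adding X1
Closure: {X1, X4, X5, X6}.

X1, X4, X5, X6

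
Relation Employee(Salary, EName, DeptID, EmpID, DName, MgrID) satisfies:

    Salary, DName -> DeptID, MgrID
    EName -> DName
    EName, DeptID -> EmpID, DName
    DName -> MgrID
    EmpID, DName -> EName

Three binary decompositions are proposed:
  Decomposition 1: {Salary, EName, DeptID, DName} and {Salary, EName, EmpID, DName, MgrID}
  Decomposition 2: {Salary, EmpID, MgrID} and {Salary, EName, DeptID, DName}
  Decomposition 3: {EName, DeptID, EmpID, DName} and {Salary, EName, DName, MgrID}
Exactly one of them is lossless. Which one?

Decomposition 1

Decomposition 1: common = {Salary, EName, DName}, closure = {Salary, EName, DeptID, EmpID, DName, MgrID} → lossless.
Decomposition 2: common = {Salary}, closure = {Salary} → lossy.
Decomposition 3: common = {EName, DName}, closure = {EName, DName, MgrID} → lossy.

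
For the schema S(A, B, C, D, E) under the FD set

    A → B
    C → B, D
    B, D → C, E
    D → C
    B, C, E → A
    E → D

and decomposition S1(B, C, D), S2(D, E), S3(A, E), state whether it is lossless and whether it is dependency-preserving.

Lossless test (chase): Rows 1 and 2 agree on D; apply D→C and equate their C entries. Rows 2 and 3 agree on E; apply E→D and equate their D entries. Rows 1 and 2 agree on C; apply C→B, D and equate their B, D entries. Rows 1 and 2 agree on B, D; apply B, D→C, E and equate their C, E entries. Rows 1 and 3 agree on D; apply D→C and equate their C entries. Rows 1 and 2 agree on B, C, E; apply B, C, E→A and equate their A entries. Rows 1 and 3 agree on C; apply C→B, D and equate their B, D entries. Rows 1 and 3 agree on B, C, E; apply B, C, E→A and equate their A entries. Row 1 is now all distinguished symbols — the join is lossless.
Dependency preservation: the restricted closure of {A} across the fragments never reaches {B}, so A → B cannot be enforced without a join — not preserved.

lossless but not dependency-preserving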